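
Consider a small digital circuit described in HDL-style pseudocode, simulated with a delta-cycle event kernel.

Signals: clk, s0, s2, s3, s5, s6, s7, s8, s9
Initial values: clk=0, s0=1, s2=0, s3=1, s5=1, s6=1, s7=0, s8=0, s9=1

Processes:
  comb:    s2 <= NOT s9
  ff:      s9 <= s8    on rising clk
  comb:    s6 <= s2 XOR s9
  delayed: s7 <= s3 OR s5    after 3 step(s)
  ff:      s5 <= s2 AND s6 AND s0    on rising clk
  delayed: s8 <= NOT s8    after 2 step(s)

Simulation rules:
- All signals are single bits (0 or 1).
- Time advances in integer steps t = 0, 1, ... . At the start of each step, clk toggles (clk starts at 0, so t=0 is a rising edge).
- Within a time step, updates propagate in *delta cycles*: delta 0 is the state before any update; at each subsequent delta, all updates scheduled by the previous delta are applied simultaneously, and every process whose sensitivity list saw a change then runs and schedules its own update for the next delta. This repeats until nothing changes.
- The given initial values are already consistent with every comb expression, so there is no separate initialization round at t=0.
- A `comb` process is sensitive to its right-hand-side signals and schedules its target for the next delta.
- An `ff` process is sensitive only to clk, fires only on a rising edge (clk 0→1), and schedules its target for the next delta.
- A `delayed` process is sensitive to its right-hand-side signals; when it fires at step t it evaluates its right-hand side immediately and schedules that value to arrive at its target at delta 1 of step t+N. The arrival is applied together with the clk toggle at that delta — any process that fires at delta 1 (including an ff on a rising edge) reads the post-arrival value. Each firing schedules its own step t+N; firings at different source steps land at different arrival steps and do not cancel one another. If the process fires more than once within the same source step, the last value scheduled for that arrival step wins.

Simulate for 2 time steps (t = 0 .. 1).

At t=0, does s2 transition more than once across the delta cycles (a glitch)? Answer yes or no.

[bits: s5,s9,clk,s8,s7,s6,s0,s2,s3]
t=0: Δ0=110001101 Δ1=111001101 Δ2=001001101 Δ3=001000111 Δ4=001001111 | 4Δ
t=1: Δ0=001001111 Δ1=000001111 | 1Δ

no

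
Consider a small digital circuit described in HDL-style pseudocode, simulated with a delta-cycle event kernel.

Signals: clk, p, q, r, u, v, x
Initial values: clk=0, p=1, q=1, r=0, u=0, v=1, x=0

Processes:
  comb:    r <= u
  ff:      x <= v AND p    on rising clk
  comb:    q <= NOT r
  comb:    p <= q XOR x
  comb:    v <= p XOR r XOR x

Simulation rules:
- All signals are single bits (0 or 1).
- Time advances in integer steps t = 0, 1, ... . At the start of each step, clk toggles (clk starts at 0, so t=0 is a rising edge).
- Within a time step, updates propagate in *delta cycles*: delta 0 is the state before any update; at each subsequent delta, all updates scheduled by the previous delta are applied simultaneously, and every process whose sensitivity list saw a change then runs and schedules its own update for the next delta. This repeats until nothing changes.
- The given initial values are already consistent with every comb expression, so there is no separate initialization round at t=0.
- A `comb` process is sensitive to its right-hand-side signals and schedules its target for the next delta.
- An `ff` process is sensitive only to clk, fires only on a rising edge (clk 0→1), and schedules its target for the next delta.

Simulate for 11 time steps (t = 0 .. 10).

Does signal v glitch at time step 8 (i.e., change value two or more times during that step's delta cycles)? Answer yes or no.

yes

t=0 Δ0: q=1 clk=0 u=0 x=0 r=0 v=1 p=1
  Δ1: clk:0→1
  Δ2: x:0→1
  Δ3: v:1→0, p:1→0
  Δ4: v:0→1
  (4Δ to stable)
t=1 Δ0: q=1 clk=1 u=0 x=1 r=0 v=1 p=0
  Δ1: clk:1→0
  (1Δ to stable)
t=2 Δ0: q=1 clk=0 u=0 x=1 r=0 v=1 p=0
  Δ1: clk:0→1
  Δ2: x:1→0
  Δ3: v:1→0, p:0→1
  Δ4: v:0→1
  (4Δ to stable)
t=3 Δ0: q=1 clk=1 u=0 x=0 r=0 v=1 p=1
  Δ1: clk:1→0
  (1Δ to stable)
t=4 Δ0: q=1 clk=0 u=0 x=0 r=0 v=1 p=1
  Δ1: clk:0→1
  Δ2: x:0→1
  Δ3: v:1→0, p:1→0
  Δ4: v:0→1
  (4Δ to stable)
t=5 Δ0: q=1 clk=1 u=0 x=1 r=0 v=1 p=0
  Δ1: clk:1→0
  (1Δ to stable)
t=6 Δ0: q=1 clk=0 u=0 x=1 r=0 v=1 p=0
  Δ1: clk:0→1
  Δ2: x:1→0
  Δ3: v:1→0, p:0→1
  Δ4: v:0→1
  (4Δ to stable)
t=7 Δ0: q=1 clk=1 u=0 x=0 r=0 v=1 p=1
  Δ1: clk:1→0
  (1Δ to stable)
t=8 Δ0: q=1 clk=0 u=0 x=0 r=0 v=1 p=1
  Δ1: clk:0→1
  Δ2: x:0→1
  Δ3: v:1→0, p:1→0
  Δ4: v:0→1
  (4Δ to stable)
t=9 Δ0: q=1 clk=1 u=0 x=1 r=0 v=1 p=0
  Δ1: clk:1→0
  (1Δ to stable)
t=10 Δ0: q=1 clk=0 u=0 x=1 r=0 v=1 p=0
  Δ1: clk:0→1
  Δ2: x:1→0
  Δ3: v:1→0, p:0→1
  Δ4: v:0→1
  (4Δ to stable)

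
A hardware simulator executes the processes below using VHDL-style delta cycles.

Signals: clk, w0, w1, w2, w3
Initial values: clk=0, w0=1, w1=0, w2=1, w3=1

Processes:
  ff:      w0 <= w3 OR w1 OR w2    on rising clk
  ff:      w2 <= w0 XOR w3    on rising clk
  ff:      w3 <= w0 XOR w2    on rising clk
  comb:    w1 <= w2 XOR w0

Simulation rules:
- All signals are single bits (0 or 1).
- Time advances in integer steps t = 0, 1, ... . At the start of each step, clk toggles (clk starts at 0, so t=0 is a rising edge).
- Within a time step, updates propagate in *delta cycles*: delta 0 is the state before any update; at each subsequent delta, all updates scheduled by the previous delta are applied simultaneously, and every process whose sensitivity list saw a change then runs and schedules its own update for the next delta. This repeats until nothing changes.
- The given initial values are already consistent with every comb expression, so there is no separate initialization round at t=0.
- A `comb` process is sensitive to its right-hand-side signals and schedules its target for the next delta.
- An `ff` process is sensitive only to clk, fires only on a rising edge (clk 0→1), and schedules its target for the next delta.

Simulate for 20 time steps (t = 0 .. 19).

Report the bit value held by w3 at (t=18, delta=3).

[bits: w2,w3,w0,clk,w1]
t=0: Δ0=11100 Δ1=11110 Δ2=00110 Δ3=00111 | 3Δ
t=1: Δ0=00111 Δ1=00101 | 1Δ
t=2: Δ0=00101 Δ1=00111 Δ2=11111 Δ3=11110 | 3Δ
t=3: Δ0=11110 Δ1=11100 | 1Δ
t=4: Δ0=11100 Δ1=11110 Δ2=00110 Δ3=00111 | 3Δ
t=5: Δ0=00111 Δ1=00101 | 1Δ
t=6: Δ0=00101 Δ1=00111 Δ2=11111 Δ3=11110 | 3Δ
t=7: Δ0=11110 Δ1=11100 | 1Δ
t=8: Δ0=11100 Δ1=11110 Δ2=00110 Δ3=00111 | 3Δ
t=9: Δ0=00111 Δ1=00101 | 1Δ
t=10: Δ0=00101 Δ1=00111 Δ2=11111 Δ3=11110 | 3Δ
t=11: Δ0=11110 Δ1=11100 | 1Δ
t=12: Δ0=11100 Δ1=11110 Δ2=00110 Δ3=00111 | 3Δ
t=13: Δ0=00111 Δ1=00101 | 1Δ
t=14: Δ0=00101 Δ1=00111 Δ2=11111 Δ3=11110 | 3Δ
t=15: Δ0=11110 Δ1=11100 | 1Δ
t=16: Δ0=11100 Δ1=11110 Δ2=00110 Δ3=00111 | 3Δ
t=17: Δ0=00111 Δ1=00101 | 1Δ
t=18: Δ0=00101 Δ1=00111 Δ2=11111 Δ3=11110 | 3Δ
t=19: Δ0=11110 Δ1=11100 | 1Δ

1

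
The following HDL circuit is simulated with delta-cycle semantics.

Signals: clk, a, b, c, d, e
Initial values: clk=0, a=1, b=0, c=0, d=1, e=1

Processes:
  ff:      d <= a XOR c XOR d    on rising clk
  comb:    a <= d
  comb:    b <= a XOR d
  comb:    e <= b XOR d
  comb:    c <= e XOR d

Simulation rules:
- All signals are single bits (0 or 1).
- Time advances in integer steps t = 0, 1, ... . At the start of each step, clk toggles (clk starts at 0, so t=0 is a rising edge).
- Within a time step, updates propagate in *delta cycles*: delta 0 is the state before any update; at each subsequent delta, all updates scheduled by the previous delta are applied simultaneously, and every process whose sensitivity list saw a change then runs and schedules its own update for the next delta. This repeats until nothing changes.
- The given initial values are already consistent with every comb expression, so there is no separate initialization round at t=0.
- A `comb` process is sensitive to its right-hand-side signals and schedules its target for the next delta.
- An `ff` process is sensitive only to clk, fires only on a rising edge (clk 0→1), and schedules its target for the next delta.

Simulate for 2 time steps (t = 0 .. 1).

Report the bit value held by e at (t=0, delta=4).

1

t=0 Δ0: c=0 d=1 b=0 clk=0 a=1 e=1
  Δ1: clk:0→1
  Δ2: d:1→0
  Δ3: c:0→1, b:0→1, a:1→0, e:1→0
  Δ4: c:1→0, b:1→0, e:0→1
  Δ5: c:0→1, e:1→0
  Δ6: c:1→0
  (6Δ to stable)
t=1 Δ0: c=0 d=0 b=0 clk=1 a=0 e=0
  Δ1: clk:1→0
  (1Δ to stable)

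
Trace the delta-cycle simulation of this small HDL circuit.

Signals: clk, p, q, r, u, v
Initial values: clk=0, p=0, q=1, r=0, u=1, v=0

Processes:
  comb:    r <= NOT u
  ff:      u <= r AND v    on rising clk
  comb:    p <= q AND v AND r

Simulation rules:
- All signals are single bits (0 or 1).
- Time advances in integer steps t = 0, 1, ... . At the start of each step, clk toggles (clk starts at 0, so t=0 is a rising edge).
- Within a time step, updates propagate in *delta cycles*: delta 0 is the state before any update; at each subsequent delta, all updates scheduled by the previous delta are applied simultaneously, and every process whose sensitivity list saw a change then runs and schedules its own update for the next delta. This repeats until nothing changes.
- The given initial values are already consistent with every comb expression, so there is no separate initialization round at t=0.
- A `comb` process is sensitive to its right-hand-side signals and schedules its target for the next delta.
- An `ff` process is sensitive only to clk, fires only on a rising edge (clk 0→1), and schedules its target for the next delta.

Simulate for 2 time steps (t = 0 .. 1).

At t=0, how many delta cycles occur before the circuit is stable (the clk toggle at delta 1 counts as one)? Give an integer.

3

t=0 Δ0: p=0 q=1 u=1 r=0 clk=0 v=0
  Δ1: clk:0→1
  Δ2: u:1→0
  Δ3: r:0→1
  (3Δ to stable)
t=1 Δ0: p=0 q=1 u=0 r=1 clk=1 v=0
  Δ1: clk:1→0
  (1Δ to stable)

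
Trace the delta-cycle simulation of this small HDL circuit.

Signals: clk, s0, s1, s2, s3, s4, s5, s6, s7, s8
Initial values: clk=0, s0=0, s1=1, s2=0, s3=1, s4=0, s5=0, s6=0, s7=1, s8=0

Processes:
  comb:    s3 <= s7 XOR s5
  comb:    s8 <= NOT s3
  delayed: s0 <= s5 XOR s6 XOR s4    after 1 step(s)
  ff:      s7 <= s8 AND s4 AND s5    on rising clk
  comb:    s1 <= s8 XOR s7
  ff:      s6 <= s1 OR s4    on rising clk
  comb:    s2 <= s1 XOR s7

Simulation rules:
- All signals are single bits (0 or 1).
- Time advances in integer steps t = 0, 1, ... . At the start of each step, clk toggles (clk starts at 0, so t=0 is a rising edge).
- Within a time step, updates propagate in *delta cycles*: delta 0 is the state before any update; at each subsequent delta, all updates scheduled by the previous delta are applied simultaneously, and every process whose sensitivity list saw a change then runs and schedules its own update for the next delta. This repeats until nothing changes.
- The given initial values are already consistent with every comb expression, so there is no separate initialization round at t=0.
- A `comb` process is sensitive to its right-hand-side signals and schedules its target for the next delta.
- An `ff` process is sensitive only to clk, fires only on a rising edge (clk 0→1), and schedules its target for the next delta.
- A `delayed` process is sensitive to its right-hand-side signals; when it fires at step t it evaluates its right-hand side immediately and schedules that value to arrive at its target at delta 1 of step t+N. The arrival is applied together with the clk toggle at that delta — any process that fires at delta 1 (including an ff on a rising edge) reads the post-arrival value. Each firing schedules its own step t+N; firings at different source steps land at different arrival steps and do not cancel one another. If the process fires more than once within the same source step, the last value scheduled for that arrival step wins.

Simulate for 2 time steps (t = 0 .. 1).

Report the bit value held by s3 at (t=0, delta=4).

0

[bits: s2,s8,s5,s7,clk,s0,s4,s6,s1,s3]
t=0: Δ0=0001000011 Δ1=0001100011 Δ2=0000100111 Δ3=1000100100 Δ4=0100100100 Δ5=0100100110 Δ6=1100100110 | 6Δ
t=1: Δ0=1100100110 Δ1=1100010110 | 1Δ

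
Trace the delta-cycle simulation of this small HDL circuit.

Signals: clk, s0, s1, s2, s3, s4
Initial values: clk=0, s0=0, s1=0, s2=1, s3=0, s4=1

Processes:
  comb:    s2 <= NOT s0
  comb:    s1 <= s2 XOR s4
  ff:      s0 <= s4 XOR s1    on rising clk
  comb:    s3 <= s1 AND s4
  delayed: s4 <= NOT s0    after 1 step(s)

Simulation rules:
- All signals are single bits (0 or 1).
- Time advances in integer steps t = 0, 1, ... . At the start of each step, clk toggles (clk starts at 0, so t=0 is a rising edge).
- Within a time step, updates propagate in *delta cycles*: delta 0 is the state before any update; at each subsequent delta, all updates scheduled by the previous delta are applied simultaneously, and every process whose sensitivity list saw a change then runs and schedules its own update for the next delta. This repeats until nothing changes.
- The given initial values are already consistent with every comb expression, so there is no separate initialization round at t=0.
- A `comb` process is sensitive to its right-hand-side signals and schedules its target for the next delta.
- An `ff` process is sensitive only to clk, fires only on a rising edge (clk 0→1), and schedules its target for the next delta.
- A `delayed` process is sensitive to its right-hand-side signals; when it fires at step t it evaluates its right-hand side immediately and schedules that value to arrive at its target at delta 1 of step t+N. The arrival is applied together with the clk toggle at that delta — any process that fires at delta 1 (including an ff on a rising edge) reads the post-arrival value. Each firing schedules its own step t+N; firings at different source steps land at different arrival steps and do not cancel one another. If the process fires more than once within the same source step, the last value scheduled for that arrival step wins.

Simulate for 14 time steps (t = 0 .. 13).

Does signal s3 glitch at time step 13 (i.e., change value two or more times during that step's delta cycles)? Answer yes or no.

t0.Δ0 s3=0 s4=1 clk=0 s1=0 s0=0 s2=1
t0.Δ1 s3=0 s4=1 clk=1 s1=0 s0=0 s2=1
t0.Δ2 s3=0 s4=1 clk=1 s1=0 s0=1 s2=1
t0.Δ3 s3=0 s4=1 clk=1 s1=0 s0=1 s2=0
t0.Δ4 s3=0 s4=1 clk=1 s1=1 s0=1 s2=0
t0.Δ5 s3=1 s4=1 clk=1 s1=1 s0=1 s2=0
t1.Δ0 s3=1 s4=1 clk=1 s1=1 s0=1 s2=0
t1.Δ1 s3=1 s4=0 clk=0 s1=1 s0=1 s2=0
t1.Δ2 s3=0 s4=0 clk=0 s1=0 s0=1 s2=0
t2.Δ0 s3=0 s4=0 clk=0 s1=0 s0=1 s2=0
t2.Δ1 s3=0 s4=0 clk=1 s1=0 s0=1 s2=0
t2.Δ2 s3=0 s4=0 clk=1 s1=0 s0=0 s2=0
t2.Δ3 s3=0 s4=0 clk=1 s1=0 s0=0 s2=1
t2.Δ4 s3=0 s4=0 clk=1 s1=1 s0=0 s2=1
t3.Δ0 s3=0 s4=0 clk=1 s1=1 s0=0 s2=1
t3.Δ1 s3=0 s4=1 clk=0 s1=1 s0=0 s2=1
t3.Δ2 s3=1 s4=1 clk=0 s1=0 s0=0 s2=1
t3.Δ3 s3=0 s4=1 clk=0 s1=0 s0=0 s2=1
t4.Δ0 s3=0 s4=1 clk=0 s1=0 s0=0 s2=1
t4.Δ1 s3=0 s4=1 clk=1 s1=0 s0=0 s2=1
t4.Δ2 s3=0 s4=1 clk=1 s1=0 s0=1 s2=1
t4.Δ3 s3=0 s4=1 clk=1 s1=0 s0=1 s2=0
t4.Δ4 s3=0 s4=1 clk=1 s1=1 s0=1 s2=0
t4.Δ5 s3=1 s4=1 clk=1 s1=1 s0=1 s2=0
t5.Δ0 s3=1 s4=1 clk=1 s1=1 s0=1 s2=0
t5.Δ1 s3=1 s4=0 clk=0 s1=1 s0=1 s2=0
t5.Δ2 s3=0 s4=0 clk=0 s1=0 s0=1 s2=0
t6.Δ0 s3=0 s4=0 clk=0 s1=0 s0=1 s2=0
t6.Δ1 s3=0 s4=0 clk=1 s1=0 s0=1 s2=0
t6.Δ2 s3=0 s4=0 clk=1 s1=0 s0=0 s2=0
t6.Δ3 s3=0 s4=0 clk=1 s1=0 s0=0 s2=1
t6.Δ4 s3=0 s4=0 clk=1 s1=1 s0=0 s2=1
t7.Δ0 s3=0 s4=0 clk=1 s1=1 s0=0 s2=1
t7.Δ1 s3=0 s4=1 clk=0 s1=1 s0=0 s2=1
t7.Δ2 s3=1 s4=1 clk=0 s1=0 s0=0 s2=1
t7.Δ3 s3=0 s4=1 clk=0 s1=0 s0=0 s2=1
t8.Δ0 s3=0 s4=1 clk=0 s1=0 s0=0 s2=1
t8.Δ1 s3=0 s4=1 clk=1 s1=0 s0=0 s2=1
t8.Δ2 s3=0 s4=1 clk=1 s1=0 s0=1 s2=1
t8.Δ3 s3=0 s4=1 clk=1 s1=0 s0=1 s2=0
t8.Δ4 s3=0 s4=1 clk=1 s1=1 s0=1 s2=0
t8.Δ5 s3=1 s4=1 clk=1 s1=1 s0=1 s2=0
t9.Δ0 s3=1 s4=1 clk=1 s1=1 s0=1 s2=0
t9.Δ1 s3=1 s4=0 clk=0 s1=1 s0=1 s2=0
t9.Δ2 s3=0 s4=0 clk=0 s1=0 s0=1 s2=0
t10.Δ0 s3=0 s4=0 clk=0 s1=0 s0=1 s2=0
t10.Δ1 s3=0 s4=0 clk=1 s1=0 s0=1 s2=0
t10.Δ2 s3=0 s4=0 clk=1 s1=0 s0=0 s2=0
t10.Δ3 s3=0 s4=0 clk=1 s1=0 s0=0 s2=1
t10.Δ4 s3=0 s4=0 clk=1 s1=1 s0=0 s2=1
t11.Δ0 s3=0 s4=0 clk=1 s1=1 s0=0 s2=1
t11.Δ1 s3=0 s4=1 clk=0 s1=1 s0=0 s2=1
t11.Δ2 s3=1 s4=1 clk=0 s1=0 s0=0 s2=1
t11.Δ3 s3=0 s4=1 clk=0 s1=0 s0=0 s2=1
t12.Δ0 s3=0 s4=1 clk=0 s1=0 s0=0 s2=1
t12.Δ1 s3=0 s4=1 clk=1 s1=0 s0=0 s2=1
t12.Δ2 s3=0 s4=1 clk=1 s1=0 s0=1 s2=1
t12.Δ3 s3=0 s4=1 clk=1 s1=0 s0=1 s2=0
t12.Δ4 s3=0 s4=1 clk=1 s1=1 s0=1 s2=0
t12.Δ5 s3=1 s4=1 clk=1 s1=1 s0=1 s2=0
t13.Δ0 s3=1 s4=1 clk=1 s1=1 s0=1 s2=0
t13.Δ1 s3=1 s4=0 clk=0 s1=1 s0=1 s2=0
t13.Δ2 s3=0 s4=0 clk=0 s1=0 s0=1 s2=0

no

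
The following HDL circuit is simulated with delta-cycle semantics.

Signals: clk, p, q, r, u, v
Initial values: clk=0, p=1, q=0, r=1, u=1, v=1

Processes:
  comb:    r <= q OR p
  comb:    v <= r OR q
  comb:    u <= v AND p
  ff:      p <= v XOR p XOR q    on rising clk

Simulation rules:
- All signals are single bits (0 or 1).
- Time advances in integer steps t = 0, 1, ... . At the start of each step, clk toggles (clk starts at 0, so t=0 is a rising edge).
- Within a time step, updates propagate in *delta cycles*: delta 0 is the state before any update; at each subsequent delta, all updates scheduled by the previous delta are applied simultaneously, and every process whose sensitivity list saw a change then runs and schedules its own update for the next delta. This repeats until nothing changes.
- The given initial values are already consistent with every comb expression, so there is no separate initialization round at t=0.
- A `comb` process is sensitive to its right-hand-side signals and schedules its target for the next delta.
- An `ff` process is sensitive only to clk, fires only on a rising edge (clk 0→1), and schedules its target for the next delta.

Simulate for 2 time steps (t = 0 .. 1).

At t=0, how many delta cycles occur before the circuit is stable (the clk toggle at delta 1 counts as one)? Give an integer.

4

t=0 Δ0: r=1 v=1 u=1 clk=0 q=0 p=1
  Δ1: clk:0→1
  Δ2: p:1→0
  Δ3: r:1→0, u:1→0
  Δ4: v:1→0
  (4Δ to stable)
t=1 Δ0: r=0 v=0 u=0 clk=1 q=0 p=0
  Δ1: clk:1→0
  (1Δ to stable)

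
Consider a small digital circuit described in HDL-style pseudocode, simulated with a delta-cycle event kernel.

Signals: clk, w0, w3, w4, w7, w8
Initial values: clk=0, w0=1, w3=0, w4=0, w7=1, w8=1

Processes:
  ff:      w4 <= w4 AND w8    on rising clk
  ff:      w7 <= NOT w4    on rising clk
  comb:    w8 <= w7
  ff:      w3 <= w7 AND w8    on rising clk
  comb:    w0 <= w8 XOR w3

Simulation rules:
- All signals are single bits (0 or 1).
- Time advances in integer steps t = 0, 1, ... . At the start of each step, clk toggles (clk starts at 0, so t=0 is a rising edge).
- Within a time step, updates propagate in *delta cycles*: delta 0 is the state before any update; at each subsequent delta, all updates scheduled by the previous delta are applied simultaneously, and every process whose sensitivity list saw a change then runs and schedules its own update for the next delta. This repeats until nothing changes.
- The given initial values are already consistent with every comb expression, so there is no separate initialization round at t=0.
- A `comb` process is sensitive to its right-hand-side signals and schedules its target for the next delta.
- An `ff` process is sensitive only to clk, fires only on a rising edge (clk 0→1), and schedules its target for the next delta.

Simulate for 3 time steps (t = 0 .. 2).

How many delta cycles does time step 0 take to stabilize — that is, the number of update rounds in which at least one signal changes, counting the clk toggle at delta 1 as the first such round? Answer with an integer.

t0.Δ0 w4=0 clk=0 w7=1 w0=1 w8=1 w3=0
t0.Δ1 w4=0 clk=1 w7=1 w0=1 w8=1 w3=0
t0.Δ2 w4=0 clk=1 w7=1 w0=1 w8=1 w3=1
t0.Δ3 w4=0 clk=1 w7=1 w0=0 w8=1 w3=1
t1.Δ0 w4=0 clk=1 w7=1 w0=0 w8=1 w3=1
t1.Δ1 w4=0 clk=0 w7=1 w0=0 w8=1 w3=1
t2.Δ0 w4=0 clk=0 w7=1 w0=0 w8=1 w3=1
t2.Δ1 w4=0 clk=1 w7=1 w0=0 w8=1 w3=1

3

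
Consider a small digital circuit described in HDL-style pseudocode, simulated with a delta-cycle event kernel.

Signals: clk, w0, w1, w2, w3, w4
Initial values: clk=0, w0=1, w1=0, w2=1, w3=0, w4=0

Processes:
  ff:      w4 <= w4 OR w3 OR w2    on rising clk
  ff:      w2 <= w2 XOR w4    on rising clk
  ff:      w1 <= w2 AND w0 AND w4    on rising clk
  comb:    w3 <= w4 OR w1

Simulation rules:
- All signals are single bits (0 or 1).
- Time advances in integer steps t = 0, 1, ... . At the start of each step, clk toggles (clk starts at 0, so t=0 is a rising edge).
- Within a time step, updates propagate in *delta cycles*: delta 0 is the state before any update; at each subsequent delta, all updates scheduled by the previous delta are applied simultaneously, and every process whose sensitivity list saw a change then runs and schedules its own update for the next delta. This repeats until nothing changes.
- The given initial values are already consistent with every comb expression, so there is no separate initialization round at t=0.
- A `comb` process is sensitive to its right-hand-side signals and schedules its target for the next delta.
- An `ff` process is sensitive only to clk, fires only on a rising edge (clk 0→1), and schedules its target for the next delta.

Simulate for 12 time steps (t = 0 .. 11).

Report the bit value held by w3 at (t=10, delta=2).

1

t=0 Δ0: w0=1 clk=0 w4=0 w3=0 w1=0 w2=1
  Δ1: clk:0→1
  Δ2: w4:0→1
  Δ3: w3:0→1
  (3Δ to stable)
t=1 Δ0: w0=1 clk=1 w4=1 w3=1 w1=0 w2=1
  Δ1: clk:1→0
  (1Δ to stable)
t=2 Δ0: w0=1 clk=0 w4=1 w3=1 w1=0 w2=1
  Δ1: clk:0→1
  Δ2: w1:0→1, w2:1→0
  (2Δ to stable)
t=3 Δ0: w0=1 clk=1 w4=1 w3=1 w1=1 w2=0
  Δ1: clk:1→0
  (1Δ to stable)
t=4 Δ0: w0=1 clk=0 w4=1 w3=1 w1=1 w2=0
  Δ1: clk:0→1
  Δ2: w1:1→0, w2:0→1
  (2Δ to stable)
t=5 Δ0: w0=1 clk=1 w4=1 w3=1 w1=0 w2=1
  Δ1: clk:1→0
  (1Δ to stable)
t=6 Δ0: w0=1 clk=0 w4=1 w3=1 w1=0 w2=1
  Δ1: clk:0→1
  Δ2: w1:0→1, w2:1→0
  (2Δ to stable)
t=7 Δ0: w0=1 clk=1 w4=1 w3=1 w1=1 w2=0
  Δ1: clk:1→0
  (1Δ to stable)
t=8 Δ0: w0=1 clk=0 w4=1 w3=1 w1=1 w2=0
  Δ1: clk:0→1
  Δ2: w1:1→0, w2:0→1
  (2Δ to stable)
t=9 Δ0: w0=1 clk=1 w4=1 w3=1 w1=0 w2=1
  Δ1: clk:1→0
  (1Δ to stable)
t=10 Δ0: w0=1 clk=0 w4=1 w3=1 w1=0 w2=1
  Δ1: clk:0→1
  Δ2: w1:0→1, w2:1→0
  (2Δ to stable)
t=11 Δ0: w0=1 clk=1 w4=1 w3=1 w1=1 w2=0
  Δ1: clk:1→0
  (1Δ to stable)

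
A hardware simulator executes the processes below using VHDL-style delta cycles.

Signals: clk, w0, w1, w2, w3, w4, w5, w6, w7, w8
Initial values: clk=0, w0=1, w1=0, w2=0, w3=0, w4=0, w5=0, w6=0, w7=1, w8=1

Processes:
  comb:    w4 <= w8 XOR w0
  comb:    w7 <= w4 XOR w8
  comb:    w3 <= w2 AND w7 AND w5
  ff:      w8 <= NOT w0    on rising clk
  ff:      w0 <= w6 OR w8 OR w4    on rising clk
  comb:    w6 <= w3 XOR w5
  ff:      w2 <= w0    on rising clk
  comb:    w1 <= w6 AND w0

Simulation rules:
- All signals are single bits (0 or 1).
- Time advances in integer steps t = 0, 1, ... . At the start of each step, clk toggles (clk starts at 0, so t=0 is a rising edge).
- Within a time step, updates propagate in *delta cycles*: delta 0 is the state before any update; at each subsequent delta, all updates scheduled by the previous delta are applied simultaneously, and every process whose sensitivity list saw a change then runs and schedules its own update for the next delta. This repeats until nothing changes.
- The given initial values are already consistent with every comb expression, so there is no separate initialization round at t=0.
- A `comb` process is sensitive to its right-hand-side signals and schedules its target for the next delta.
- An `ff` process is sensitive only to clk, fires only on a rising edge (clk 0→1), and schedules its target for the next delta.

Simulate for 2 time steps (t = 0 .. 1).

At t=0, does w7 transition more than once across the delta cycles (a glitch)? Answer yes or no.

t=0 Δ0: w8=1 w3=0 w4=0 w7=1 clk=0 w2=0 w1=0 w6=0 w5=0 w0=1
  Δ1: clk:0→1
  Δ2: w8:1→0, w2:0→1
  Δ3: w4:0→1, w7:1→0
  Δ4: w7:0→1
  (4Δ to stable)
t=1 Δ0: w8=0 w3=0 w4=1 w7=1 clk=1 w2=1 w1=0 w6=0 w5=0 w0=1
  Δ1: clk:1→0
  (1Δ to stable)

yes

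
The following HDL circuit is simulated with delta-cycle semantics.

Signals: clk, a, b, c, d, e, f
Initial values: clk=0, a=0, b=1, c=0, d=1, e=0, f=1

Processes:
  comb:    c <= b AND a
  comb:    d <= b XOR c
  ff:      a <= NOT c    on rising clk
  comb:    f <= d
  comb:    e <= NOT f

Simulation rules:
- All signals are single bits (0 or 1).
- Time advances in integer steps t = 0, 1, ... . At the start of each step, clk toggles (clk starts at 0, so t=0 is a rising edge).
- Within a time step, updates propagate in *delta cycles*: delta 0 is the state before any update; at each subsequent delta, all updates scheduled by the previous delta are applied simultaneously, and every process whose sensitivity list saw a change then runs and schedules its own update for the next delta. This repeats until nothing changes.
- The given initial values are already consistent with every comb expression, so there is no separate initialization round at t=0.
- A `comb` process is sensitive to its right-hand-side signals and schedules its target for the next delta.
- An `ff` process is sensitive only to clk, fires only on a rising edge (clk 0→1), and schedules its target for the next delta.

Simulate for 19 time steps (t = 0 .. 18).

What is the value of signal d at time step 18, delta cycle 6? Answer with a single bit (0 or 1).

[bits: b,d,e,c,clk,a,f]
t=0: Δ0=1100001 Δ1=1100101 Δ2=1100111 Δ3=1101111 Δ4=1001111 Δ5=1001110 Δ6=1011110 | 6Δ
t=1: Δ0=1011110 Δ1=1011010 | 1Δ
t=2: Δ0=1011010 Δ1=1011110 Δ2=1011100 Δ3=1010100 Δ4=1110100 Δ5=1110101 Δ6=1100101 | 6Δ
t=3: Δ0=1100101 Δ1=1100001 | 1Δ
t=4: Δ0=1100001 Δ1=1100101 Δ2=1100111 Δ3=1101111 Δ4=1001111 Δ5=1001110 Δ6=1011110 | 6Δ
t=5: Δ0=1011110 Δ1=1011010 | 1Δ
t=6: Δ0=1011010 Δ1=1011110 Δ2=1011100 Δ3=1010100 Δ4=1110100 Δ5=1110101 Δ6=1100101 | 6Δ
t=7: Δ0=1100101 Δ1=1100001 | 1Δ
t=8: Δ0=1100001 Δ1=1100101 Δ2=1100111 Δ3=1101111 Δ4=1001111 Δ5=1001110 Δ6=1011110 | 6Δ
t=9: Δ0=1011110 Δ1=1011010 | 1Δ
t=10: Δ0=1011010 Δ1=1011110 Δ2=1011100 Δ3=1010100 Δ4=1110100 Δ5=1110101 Δ6=1100101 | 6Δ
t=11: Δ0=1100101 Δ1=1100001 | 1Δ
t=12: Δ0=1100001 Δ1=1100101 Δ2=1100111 Δ3=1101111 Δ4=1001111 Δ5=1001110 Δ6=1011110 | 6Δ
t=13: Δ0=1011110 Δ1=1011010 | 1Δ
t=14: Δ0=1011010 Δ1=1011110 Δ2=1011100 Δ3=1010100 Δ4=1110100 Δ5=1110101 Δ6=1100101 | 6Δ
t=15: Δ0=1100101 Δ1=1100001 | 1Δ
t=16: Δ0=1100001 Δ1=1100101 Δ2=1100111 Δ3=1101111 Δ4=1001111 Δ5=1001110 Δ6=1011110 | 6Δ
t=17: Δ0=1011110 Δ1=1011010 | 1Δ
t=18: Δ0=1011010 Δ1=1011110 Δ2=1011100 Δ3=1010100 Δ4=1110100 Δ5=1110101 Δ6=1100101 | 6Δ

1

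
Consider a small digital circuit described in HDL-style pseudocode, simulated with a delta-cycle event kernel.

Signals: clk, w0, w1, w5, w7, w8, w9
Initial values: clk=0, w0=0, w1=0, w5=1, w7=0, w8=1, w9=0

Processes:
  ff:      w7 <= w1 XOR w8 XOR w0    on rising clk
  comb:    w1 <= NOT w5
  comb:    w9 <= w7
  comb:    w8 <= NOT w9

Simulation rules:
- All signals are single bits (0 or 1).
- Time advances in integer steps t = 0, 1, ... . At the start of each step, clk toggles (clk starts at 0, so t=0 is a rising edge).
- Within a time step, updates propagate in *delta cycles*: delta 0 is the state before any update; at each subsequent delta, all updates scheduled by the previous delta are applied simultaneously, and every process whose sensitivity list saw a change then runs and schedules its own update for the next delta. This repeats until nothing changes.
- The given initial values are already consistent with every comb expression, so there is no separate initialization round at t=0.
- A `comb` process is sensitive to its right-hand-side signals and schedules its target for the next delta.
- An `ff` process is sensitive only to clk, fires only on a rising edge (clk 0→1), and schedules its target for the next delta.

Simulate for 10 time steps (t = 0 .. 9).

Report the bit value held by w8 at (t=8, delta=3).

1

[bits: w1,clk,w9,w0,w8,w7,w5]
t=0: Δ0=0000101 Δ1=0100101 Δ2=0100111 Δ3=0110111 Δ4=0110011 | 4Δ
t=1: Δ0=0110011 Δ1=0010011 | 1Δ
t=2: Δ0=0010011 Δ1=0110011 Δ2=0110001 Δ3=0100001 Δ4=0100101 | 4Δ
t=3: Δ0=0100101 Δ1=0000101 | 1Δ
t=4: Δ0=0000101 Δ1=0100101 Δ2=0100111 Δ3=0110111 Δ4=0110011 | 4Δ
t=5: Δ0=0110011 Δ1=0010011 | 1Δ
t=6: Δ0=0010011 Δ1=0110011 Δ2=0110001 Δ3=0100001 Δ4=0100101 | 4Δ
t=7: Δ0=0100101 Δ1=0000101 | 1Δ
t=8: Δ0=0000101 Δ1=0100101 Δ2=0100111 Δ3=0110111 Δ4=0110011 | 4Δ
t=9: Δ0=0110011 Δ1=0010011 | 1Δ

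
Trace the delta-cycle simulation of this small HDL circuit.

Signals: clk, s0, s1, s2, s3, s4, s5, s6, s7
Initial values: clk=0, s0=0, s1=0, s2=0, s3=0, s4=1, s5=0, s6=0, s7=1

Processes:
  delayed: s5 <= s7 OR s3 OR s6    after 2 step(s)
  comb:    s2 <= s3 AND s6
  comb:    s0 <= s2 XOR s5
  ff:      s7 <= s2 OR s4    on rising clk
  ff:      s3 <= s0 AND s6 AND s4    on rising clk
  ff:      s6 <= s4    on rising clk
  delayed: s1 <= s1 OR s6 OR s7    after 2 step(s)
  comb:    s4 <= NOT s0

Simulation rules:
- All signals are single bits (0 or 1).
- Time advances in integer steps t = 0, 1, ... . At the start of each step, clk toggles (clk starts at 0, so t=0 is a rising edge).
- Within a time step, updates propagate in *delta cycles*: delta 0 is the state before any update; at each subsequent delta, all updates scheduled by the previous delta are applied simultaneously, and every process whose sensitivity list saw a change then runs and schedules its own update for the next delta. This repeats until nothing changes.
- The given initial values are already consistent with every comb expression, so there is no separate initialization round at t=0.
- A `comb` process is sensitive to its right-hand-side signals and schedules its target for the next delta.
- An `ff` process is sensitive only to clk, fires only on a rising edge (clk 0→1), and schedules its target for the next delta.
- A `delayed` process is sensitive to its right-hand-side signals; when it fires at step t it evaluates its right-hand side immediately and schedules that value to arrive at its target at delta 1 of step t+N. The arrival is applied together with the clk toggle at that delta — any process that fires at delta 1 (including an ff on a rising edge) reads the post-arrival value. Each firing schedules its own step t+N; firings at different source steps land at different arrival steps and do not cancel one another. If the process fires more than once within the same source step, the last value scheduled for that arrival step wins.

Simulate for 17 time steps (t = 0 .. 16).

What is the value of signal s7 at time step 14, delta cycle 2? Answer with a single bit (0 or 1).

t0.Δ0 s1=0 s5=0 s4=1 s3=0 clk=0 s2=0 s7=1 s0=0 s6=0
t0.Δ1 s1=0 s5=0 s4=1 s3=0 clk=1 s2=0 s7=1 s0=0 s6=0
t0.Δ2 s1=0 s5=0 s4=1 s3=0 clk=1 s2=0 s7=1 s0=0 s6=1
t1.Δ0 s1=0 s5=0 s4=1 s3=0 clk=1 s2=0 s7=1 s0=0 s6=1
t1.Δ1 s1=0 s5=0 s4=1 s3=0 clk=0 s2=0 s7=1 s0=0 s6=1
t2.Δ0 s1=0 s5=0 s4=1 s3=0 clk=0 s2=0 s7=1 s0=0 s6=1
t2.Δ1 s1=1 s5=1 s4=1 s3=0 clk=1 s2=0 s7=1 s0=0 s6=1
t2.Δ2 s1=1 s5=1 s4=1 s3=0 clk=1 s2=0 s7=1 s0=1 s6=1
t2.Δ3 s1=1 s5=1 s4=0 s3=0 clk=1 s2=0 s7=1 s0=1 s6=1
t3.Δ0 s1=1 s5=1 s4=0 s3=0 clk=1 s2=0 s7=1 s0=1 s6=1
t3.Δ1 s1=1 s5=1 s4=0 s3=0 clk=0 s2=0 s7=1 s0=1 s6=1
t4.Δ0 s1=1 s5=1 s4=0 s3=0 clk=0 s2=0 s7=1 s0=1 s6=1
t4.Δ1 s1=1 s5=1 s4=0 s3=0 clk=1 s2=0 s7=1 s0=1 s6=1
t4.Δ2 s1=1 s5=1 s4=0 s3=0 clk=1 s2=0 s7=0 s0=1 s6=0
t5.Δ0 s1=1 s5=1 s4=0 s3=0 clk=1 s2=0 s7=0 s0=1 s6=0
t5.Δ1 s1=1 s5=1 s4=0 s3=0 clk=0 s2=0 s7=0 s0=1 s6=0
t6.Δ0 s1=1 s5=1 s4=0 s3=0 clk=0 s2=0 s7=0 s0=1 s6=0
t6.Δ1 s1=1 s5=0 s4=0 s3=0 clk=1 s2=0 s7=0 s0=1 s6=0
t6.Δ2 s1=1 s5=0 s4=0 s3=0 clk=1 s2=0 s7=0 s0=0 s6=0
t6.Δ3 s1=1 s5=0 s4=1 s3=0 clk=1 s2=0 s7=0 s0=0 s6=0
t7.Δ0 s1=1 s5=0 s4=1 s3=0 clk=1 s2=0 s7=0 s0=0 s6=0
t7.Δ1 s1=1 s5=0 s4=1 s3=0 clk=0 s2=0 s7=0 s0=0 s6=0
t8.Δ0 s1=1 s5=0 s4=1 s3=0 clk=0 s2=0 s7=0 s0=0 s6=0
t8.Δ1 s1=1 s5=0 s4=1 s3=0 clk=1 s2=0 s7=0 s0=0 s6=0
t8.Δ2 s1=1 s5=0 s4=1 s3=0 clk=1 s2=0 s7=1 s0=0 s6=1
t9.Δ0 s1=1 s5=0 s4=1 s3=0 clk=1 s2=0 s7=1 s0=0 s6=1
t9.Δ1 s1=1 s5=0 s4=1 s3=0 clk=0 s2=0 s7=1 s0=0 s6=1
t10.Δ0 s1=1 s5=0 s4=1 s3=0 clk=0 s2=0 s7=1 s0=0 s6=1
t10.Δ1 s1=1 s5=1 s4=1 s3=0 clk=1 s2=0 s7=1 s0=0 s6=1
t10.Δ2 s1=1 s5=1 s4=1 s3=0 clk=1 s2=0 s7=1 s0=1 s6=1
t10.Δ3 s1=1 s5=1 s4=0 s3=0 clk=1 s2=0 s7=1 s0=1 s6=1
t11.Δ0 s1=1 s5=1 s4=0 s3=0 clk=1 s2=0 s7=1 s0=1 s6=1
t11.Δ1 s1=1 s5=1 s4=0 s3=0 clk=0 s2=0 s7=1 s0=1 s6=1
t12.Δ0 s1=1 s5=1 s4=0 s3=0 clk=0 s2=0 s7=1 s0=1 s6=1
t12.Δ1 s1=1 s5=1 s4=0 s3=0 clk=1 s2=0 s7=1 s0=1 s6=1
t12.Δ2 s1=1 s5=1 s4=0 s3=0 clk=1 s2=0 s7=0 s0=1 s6=0
t13.Δ0 s1=1 s5=1 s4=0 s3=0 clk=1 s2=0 s7=0 s0=1 s6=0
t13.Δ1 s1=1 s5=1 s4=0 s3=0 clk=0 s2=0 s7=0 s0=1 s6=0
t14.Δ0 s1=1 s5=1 s4=0 s3=0 clk=0 s2=0 s7=0 s0=1 s6=0
t14.Δ1 s1=1 s5=0 s4=0 s3=0 clk=1 s2=0 s7=0 s0=1 s6=0
t14.Δ2 s1=1 s5=0 s4=0 s3=0 clk=1 s2=0 s7=0 s0=0 s6=0
t14.Δ3 s1=1 s5=0 s4=1 s3=0 clk=1 s2=0 s7=0 s0=0 s6=0
t15.Δ0 s1=1 s5=0 s4=1 s3=0 clk=1 s2=0 s7=0 s0=0 s6=0
t15.Δ1 s1=1 s5=0 s4=1 s3=0 clk=0 s2=0 s7=0 s0=0 s6=0
t16.Δ0 s1=1 s5=0 s4=1 s3=0 clk=0 s2=0 s7=0 s0=0 s6=0
t16.Δ1 s1=1 s5=0 s4=1 s3=0 clk=1 s2=0 s7=0 s0=0 s6=0
t16.Δ2 s1=1 s5=0 s4=1 s3=0 clk=1 s2=0 s7=1 s0=0 s6=1

0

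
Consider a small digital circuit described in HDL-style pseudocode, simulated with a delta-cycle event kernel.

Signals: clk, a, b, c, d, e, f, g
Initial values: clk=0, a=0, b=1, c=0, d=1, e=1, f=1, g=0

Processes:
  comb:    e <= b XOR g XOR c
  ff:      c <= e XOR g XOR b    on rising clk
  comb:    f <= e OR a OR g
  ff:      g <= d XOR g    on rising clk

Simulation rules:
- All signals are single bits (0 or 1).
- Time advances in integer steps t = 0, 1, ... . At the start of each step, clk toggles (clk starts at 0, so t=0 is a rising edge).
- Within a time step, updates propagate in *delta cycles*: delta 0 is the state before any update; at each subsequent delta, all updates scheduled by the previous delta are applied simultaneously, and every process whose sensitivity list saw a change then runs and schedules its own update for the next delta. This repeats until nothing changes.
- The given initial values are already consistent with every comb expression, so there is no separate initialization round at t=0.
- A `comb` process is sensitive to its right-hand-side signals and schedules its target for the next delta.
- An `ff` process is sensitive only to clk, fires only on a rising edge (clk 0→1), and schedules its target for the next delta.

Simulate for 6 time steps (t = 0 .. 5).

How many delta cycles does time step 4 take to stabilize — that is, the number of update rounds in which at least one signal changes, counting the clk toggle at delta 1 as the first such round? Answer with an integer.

3

t=0 Δ0: f=1 b=1 a=0 g=0 c=0 d=1 e=1 clk=0
  Δ1: clk:0→1
  Δ2: g:0→1
  Δ3: e:1→0
  (3Δ to stable)
t=1 Δ0: f=1 b=1 a=0 g=1 c=0 d=1 e=0 clk=1
  Δ1: clk:1→0
  (1Δ to stable)
t=2 Δ0: f=1 b=1 a=0 g=1 c=0 d=1 e=0 clk=0
  Δ1: clk:0→1
  Δ2: g:1→0
  Δ3: f:1→0, e:0→1
  Δ4: f:0→1
  (4Δ to stable)
t=3 Δ0: f=1 b=1 a=0 g=0 c=0 d=1 e=1 clk=1
  Δ1: clk:1→0
  (1Δ to stable)
t=4 Δ0: f=1 b=1 a=0 g=0 c=0 d=1 e=1 clk=0
  Δ1: clk:0→1
  Δ2: g:0→1
  Δ3: e:1→0
  (3Δ to stable)
t=5 Δ0: f=1 b=1 a=0 g=1 c=0 d=1 e=0 clk=1
  Δ1: clk:1→0
  (1Δ to stable)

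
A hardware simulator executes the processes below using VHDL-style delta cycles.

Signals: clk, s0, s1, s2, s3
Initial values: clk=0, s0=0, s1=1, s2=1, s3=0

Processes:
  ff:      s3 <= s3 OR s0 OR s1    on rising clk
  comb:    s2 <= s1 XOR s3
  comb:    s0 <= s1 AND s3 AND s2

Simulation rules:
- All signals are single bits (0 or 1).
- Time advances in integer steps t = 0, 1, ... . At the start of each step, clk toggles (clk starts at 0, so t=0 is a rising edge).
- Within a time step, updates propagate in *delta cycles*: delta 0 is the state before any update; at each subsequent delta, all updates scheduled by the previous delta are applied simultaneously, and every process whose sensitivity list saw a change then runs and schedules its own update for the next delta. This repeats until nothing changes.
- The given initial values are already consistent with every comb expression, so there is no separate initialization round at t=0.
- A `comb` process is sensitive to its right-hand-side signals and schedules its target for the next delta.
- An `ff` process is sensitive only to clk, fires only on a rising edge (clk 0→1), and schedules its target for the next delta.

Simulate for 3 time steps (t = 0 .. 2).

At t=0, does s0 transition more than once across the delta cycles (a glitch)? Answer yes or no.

yes

t0.Δ0 s3=0 s1=1 clk=0 s2=1 s0=0
t0.Δ1 s3=0 s1=1 clk=1 s2=1 s0=0
t0.Δ2 s3=1 s1=1 clk=1 s2=1 s0=0
t0.Δ3 s3=1 s1=1 clk=1 s2=0 s0=1
t0.Δ4 s3=1 s1=1 clk=1 s2=0 s0=0
t1.Δ0 s3=1 s1=1 clk=1 s2=0 s0=0
t1.Δ1 s3=1 s1=1 clk=0 s2=0 s0=0
t2.Δ0 s3=1 s1=1 clk=0 s2=0 s0=0
t2.Δ1 s3=1 s1=1 clk=1 s2=0 s0=0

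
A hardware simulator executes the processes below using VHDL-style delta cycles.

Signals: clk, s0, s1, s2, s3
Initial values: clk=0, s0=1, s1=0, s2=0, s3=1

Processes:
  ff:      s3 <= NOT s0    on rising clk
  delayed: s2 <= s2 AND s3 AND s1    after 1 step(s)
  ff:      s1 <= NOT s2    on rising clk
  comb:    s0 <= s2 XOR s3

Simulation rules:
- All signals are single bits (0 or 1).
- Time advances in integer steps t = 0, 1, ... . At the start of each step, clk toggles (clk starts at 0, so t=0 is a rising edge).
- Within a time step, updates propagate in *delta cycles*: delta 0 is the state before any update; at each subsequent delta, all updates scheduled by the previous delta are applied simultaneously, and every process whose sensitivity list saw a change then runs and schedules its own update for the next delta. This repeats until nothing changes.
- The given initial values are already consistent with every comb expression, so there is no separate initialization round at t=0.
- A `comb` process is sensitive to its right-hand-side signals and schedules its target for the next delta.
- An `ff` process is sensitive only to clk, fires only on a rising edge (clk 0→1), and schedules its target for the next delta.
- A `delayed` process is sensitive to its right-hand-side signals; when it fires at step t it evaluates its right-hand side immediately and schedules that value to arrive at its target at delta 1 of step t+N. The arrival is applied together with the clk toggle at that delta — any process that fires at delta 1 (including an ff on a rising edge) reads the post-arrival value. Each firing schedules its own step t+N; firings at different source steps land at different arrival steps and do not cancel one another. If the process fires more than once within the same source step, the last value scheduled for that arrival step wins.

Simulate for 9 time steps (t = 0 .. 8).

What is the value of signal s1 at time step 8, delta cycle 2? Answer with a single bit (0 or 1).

t=0 Δ0: s3=1 clk=0 s1=0 s2=0 s0=1
  Δ1: clk:0→1
  Δ2: s3:1→0, s1:0→1
  Δ3: s0:1→0
  (3Δ to stable)
t=1 Δ0: s3=0 clk=1 s1=1 s2=0 s0=0
  Δ1: clk:1→0
  (1Δ to stable)
t=2 Δ0: s3=0 clk=0 s1=1 s2=0 s0=0
  Δ1: clk:0→1
  Δ2: s3:0→1
  Δ3: s0:0→1
  (3Δ to stable)
t=3 Δ0: s3=1 clk=1 s1=1 s2=0 s0=1
  Δ1: clk:1→0
  (1Δ to stable)
t=4 Δ0: s3=1 clk=0 s1=1 s2=0 s0=1
  Δ1: clk:0→1
  Δ2: s3:1→0
  Δ3: s0:1→0
  (3Δ to stable)
t=5 Δ0: s3=0 clk=1 s1=1 s2=0 s0=0
  Δ1: clk:1→0
  (1Δ to stable)
t=6 Δ0: s3=0 clk=0 s1=1 s2=0 s0=0
  Δ1: clk:0→1
  Δ2: s3:0→1
  Δ3: s0:0→1
  (3Δ to stable)
t=7 Δ0: s3=1 clk=1 s1=1 s2=0 s0=1
  Δ1: clk:1→0
  (1Δ to stable)
t=8 Δ0: s3=1 clk=0 s1=1 s2=0 s0=1
  Δ1: clk:0→1
  Δ2: s3:1→0
  Δ3: s0:1→0
  (3Δ to stable)

1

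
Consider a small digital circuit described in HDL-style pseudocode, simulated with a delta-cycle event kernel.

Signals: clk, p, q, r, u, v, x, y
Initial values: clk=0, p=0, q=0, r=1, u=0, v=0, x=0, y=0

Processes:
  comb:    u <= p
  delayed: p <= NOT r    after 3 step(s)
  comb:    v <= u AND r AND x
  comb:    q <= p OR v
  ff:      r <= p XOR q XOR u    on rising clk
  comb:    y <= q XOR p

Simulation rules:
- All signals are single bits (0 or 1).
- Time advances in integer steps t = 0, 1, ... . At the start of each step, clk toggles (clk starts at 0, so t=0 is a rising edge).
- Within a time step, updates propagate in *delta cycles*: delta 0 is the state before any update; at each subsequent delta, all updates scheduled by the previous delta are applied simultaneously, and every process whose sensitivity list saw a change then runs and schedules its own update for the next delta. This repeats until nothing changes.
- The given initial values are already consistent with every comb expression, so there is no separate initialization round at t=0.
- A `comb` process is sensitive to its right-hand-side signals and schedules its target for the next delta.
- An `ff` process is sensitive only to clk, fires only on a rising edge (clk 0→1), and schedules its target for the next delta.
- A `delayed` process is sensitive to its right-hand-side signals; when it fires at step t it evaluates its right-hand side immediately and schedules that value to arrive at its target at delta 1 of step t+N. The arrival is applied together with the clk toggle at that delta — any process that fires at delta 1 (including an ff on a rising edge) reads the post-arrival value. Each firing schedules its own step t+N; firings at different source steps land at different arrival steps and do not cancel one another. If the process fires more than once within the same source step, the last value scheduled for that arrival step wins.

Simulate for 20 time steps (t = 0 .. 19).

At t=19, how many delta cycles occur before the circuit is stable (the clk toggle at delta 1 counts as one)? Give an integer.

[bits: v,clk,p,r,q,y,u,x]
t=0: Δ0=00010000 Δ1=01010000 Δ2=01000000 | 2Δ
t=1: Δ0=01000000 Δ1=00000000 | 1Δ
t=2: Δ0=00000000 Δ1=01000000 | 1Δ
t=3: Δ0=01000000 Δ1=00100000 Δ2=00101110 Δ3=00101010 | 3Δ
t=4: Δ0=00101010 Δ1=01101010 Δ2=01111010 | 2Δ
t=5: Δ0=01111010 Δ1=00111010 | 1Δ
t=6: Δ0=00111010 Δ1=01111010 | 1Δ
t=7: Δ0=01111010 Δ1=00011010 Δ2=00010100 Δ3=00010000 | 3Δ
t=8: Δ0=00010000 Δ1=01010000 Δ2=01000000 | 2Δ
t=9: Δ0=01000000 Δ1=00000000 | 1Δ
t=10: Δ0=00000000 Δ1=01000000 | 1Δ
t=11: Δ0=01000000 Δ1=00100000 Δ2=00101110 Δ3=00101010 | 3Δ
t=12: Δ0=00101010 Δ1=01101010 Δ2=01111010 | 2Δ
t=13: Δ0=01111010 Δ1=00111010 | 1Δ
t=14: Δ0=00111010 Δ1=01111010 | 1Δ
t=15: Δ0=01111010 Δ1=00011010 Δ2=00010100 Δ3=00010000 | 3Δ
t=16: Δ0=00010000 Δ1=01010000 Δ2=01000000 | 2Δ
t=17: Δ0=01000000 Δ1=00000000 | 1Δ
t=18: Δ0=00000000 Δ1=01000000 | 1Δ
t=19: Δ0=01000000 Δ1=00100000 Δ2=00101110 Δ3=00101010 | 3Δ

3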